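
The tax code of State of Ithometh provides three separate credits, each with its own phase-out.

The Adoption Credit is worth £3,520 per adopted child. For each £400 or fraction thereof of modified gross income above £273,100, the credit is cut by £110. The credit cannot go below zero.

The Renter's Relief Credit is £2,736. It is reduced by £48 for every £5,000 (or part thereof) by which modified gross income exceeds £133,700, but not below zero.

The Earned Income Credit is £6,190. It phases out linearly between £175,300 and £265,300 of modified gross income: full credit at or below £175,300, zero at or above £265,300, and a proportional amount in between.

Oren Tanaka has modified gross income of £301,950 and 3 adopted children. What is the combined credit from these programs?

£3,634

Adoption Credit: base = 3 × £3,520 = £10,560. income exceeds £273,100 by £28,850, which is 73 full-or-partial £400 increments; reduction = 73 × £110 = £8,030, leaving £2,530.
Renter's Relief Credit: income exceeds £133,700 by £168,250, which is 34 full-or-partial £5,000 increments; reduction = 34 × £48 = £1,632, leaving £1,104.
Earned Income Credit: £301,950 is at or above £265,300, so the credit is £0.
Total: £2,530 + £1,104 + £0 = £3,634.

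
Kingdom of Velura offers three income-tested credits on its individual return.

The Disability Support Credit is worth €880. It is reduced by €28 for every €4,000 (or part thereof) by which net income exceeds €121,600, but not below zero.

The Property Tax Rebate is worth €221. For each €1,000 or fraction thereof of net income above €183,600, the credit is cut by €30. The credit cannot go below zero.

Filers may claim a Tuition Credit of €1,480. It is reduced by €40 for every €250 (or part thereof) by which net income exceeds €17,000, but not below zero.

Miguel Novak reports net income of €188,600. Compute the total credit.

Disability Support Credit: income exceeds €121,600 by €67,000, which is 17 full-or-partial €4,000 increments; reduction = 17 × €28 = €476, leaving €404.
Property Tax Rebate: income exceeds €183,600 by €5,000, which is 5 full-or-partial €1,000 increments; reduction = 5 × €30 = €150, leaving €71.
Tuition Credit: income exceeds €17,000 by €171,600 → 687 increments × €40 = €27,480 ≥ base, so the credit is €0.
Total: €404 + €71 + €0 = €475.

€475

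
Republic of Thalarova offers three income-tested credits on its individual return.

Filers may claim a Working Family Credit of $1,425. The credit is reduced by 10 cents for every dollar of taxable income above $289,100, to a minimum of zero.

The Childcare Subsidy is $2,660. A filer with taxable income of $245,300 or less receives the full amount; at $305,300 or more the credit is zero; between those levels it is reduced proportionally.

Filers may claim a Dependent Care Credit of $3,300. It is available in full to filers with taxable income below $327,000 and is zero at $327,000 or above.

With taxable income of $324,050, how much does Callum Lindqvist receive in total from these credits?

$3,300

Working Family Credit: 10% of the $34,950 excess over $289,100 is $3,495 ≥ base, so the credit is $0.
Childcare Subsidy: $324,050 is at or above $305,300, so the credit is $0.
Dependent Care Credit: $324,050 is below the $327,000 cutoff, so the full $3,300 applies.
Total: $0 + $0 + $3,300 = $3,300.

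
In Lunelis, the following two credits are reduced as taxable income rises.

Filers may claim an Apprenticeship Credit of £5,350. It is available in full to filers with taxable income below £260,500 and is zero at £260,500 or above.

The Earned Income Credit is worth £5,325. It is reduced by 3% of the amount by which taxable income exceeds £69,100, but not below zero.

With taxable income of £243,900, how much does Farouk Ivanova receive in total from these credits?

Apprenticeship Credit: £243,900 is below the £260,500 cutoff, so the full £5,350 applies.
Earned Income Credit: 3% of the £174,800 excess over £69,100 is £5,244; credit = £5,325 − £5,244 = £81.
Total: £5,350 + £81 = £5,431.

£5,431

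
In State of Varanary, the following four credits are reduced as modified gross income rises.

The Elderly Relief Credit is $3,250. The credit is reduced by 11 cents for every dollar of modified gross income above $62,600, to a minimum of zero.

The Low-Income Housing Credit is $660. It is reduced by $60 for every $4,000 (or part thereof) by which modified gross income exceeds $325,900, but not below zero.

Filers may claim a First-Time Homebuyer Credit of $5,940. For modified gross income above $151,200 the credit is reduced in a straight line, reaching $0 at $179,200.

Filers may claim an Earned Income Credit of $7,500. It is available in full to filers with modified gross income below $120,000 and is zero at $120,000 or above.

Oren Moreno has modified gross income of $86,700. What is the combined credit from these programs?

Elderly Relief Credit: 11% of the $24,100 excess over $62,600 is $2,651; credit = $3,250 − $2,651 = $599.
Low-Income Housing Credit: $86,700 is at or below the $325,900 threshold, so the full $660 applies.
First-Time Homebuyer Credit: $86,700 is at or below the $151,200 threshold, so the full $5,940 applies.
Earned Income Credit: $86,700 is below the $120,000 cutoff, so the full $7,500 applies.
Total: $599 + $660 + $5,940 + $7,500 = $14,699.

$14,699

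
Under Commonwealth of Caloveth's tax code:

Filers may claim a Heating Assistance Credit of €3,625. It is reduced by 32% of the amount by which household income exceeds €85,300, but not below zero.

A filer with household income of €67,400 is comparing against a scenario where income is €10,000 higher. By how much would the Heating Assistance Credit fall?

At €67,400 — €67,400 is at or below the €85,300 threshold, so the full €3,625 applies.
At €77,400 — €77,400 is at or below the €85,300 threshold, so the full €3,625 applies.
Lost: €3,625 − €3,625 = €0.

€0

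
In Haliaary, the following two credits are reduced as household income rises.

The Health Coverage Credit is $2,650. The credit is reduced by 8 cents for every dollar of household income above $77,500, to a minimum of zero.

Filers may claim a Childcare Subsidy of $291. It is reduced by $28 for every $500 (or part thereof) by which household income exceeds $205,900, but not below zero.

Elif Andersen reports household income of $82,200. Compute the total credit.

$2,565

Health Coverage Credit: 8% of the $4,700 excess over $77,500 is $376; credit = $2,650 − $376 = $2,274.
Childcare Subsidy: $82,200 is at or below the $205,900 threshold, so the full $291 applies.
Total: $2,274 + $291 = $2,565.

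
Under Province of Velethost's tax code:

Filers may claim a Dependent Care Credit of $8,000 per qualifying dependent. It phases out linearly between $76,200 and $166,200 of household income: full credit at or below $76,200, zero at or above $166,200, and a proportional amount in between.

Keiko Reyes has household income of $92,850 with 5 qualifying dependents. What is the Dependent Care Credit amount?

Dependent Care Credit: base = 5 × $8,000 = $40,000. $92,850 is $16,650 into a $90,000 phase-out range, leaving 73,350/90,000 of the credit: $40,000 × 73,350/90,000 = $32,600.

$32,600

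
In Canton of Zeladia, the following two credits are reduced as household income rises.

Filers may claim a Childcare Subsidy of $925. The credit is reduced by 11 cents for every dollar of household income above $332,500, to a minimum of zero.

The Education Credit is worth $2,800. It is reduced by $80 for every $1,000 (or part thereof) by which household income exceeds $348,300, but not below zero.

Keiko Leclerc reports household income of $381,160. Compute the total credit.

Childcare Subsidy: 11% of the $48,660 excess over $332,500 is $5,352.60 ≥ base, so the credit is $0.
Education Credit: income exceeds $348,300 by $32,860, which is 33 full-or-partial $1,000 increments; reduction = 33 × $80 = $2,640, leaving $160.
Total: $0 + $160 = $160.

$160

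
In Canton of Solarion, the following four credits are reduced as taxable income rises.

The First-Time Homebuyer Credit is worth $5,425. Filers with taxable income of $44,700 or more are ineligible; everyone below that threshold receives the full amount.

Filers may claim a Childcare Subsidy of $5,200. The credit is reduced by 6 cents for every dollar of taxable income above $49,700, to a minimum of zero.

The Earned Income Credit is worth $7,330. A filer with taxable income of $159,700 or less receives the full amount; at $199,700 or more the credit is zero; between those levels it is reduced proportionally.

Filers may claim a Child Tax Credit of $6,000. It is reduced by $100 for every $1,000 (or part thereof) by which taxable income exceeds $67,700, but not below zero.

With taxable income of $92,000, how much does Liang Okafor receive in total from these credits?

First-Time Homebuyer Credit: $92,000 meets or exceeds the $44,700 cutoff, so the credit is $0.
Childcare Subsidy: 6% of the $42,300 excess over $49,700 is $2,538; credit = $5,200 − $2,538 = $2,662.
Earned Income Credit: $92,000 is at or below the $159,700 threshold, so the full $7,330 applies.
Child Tax Credit: income exceeds $67,700 by $24,300, which is 25 full-or-partial $1,000 increments; reduction = 25 × $100 = $2,500, leaving $3,500.
Total: $0 + $2,662 + $7,330 + $3,500 = $13,492.

$13,492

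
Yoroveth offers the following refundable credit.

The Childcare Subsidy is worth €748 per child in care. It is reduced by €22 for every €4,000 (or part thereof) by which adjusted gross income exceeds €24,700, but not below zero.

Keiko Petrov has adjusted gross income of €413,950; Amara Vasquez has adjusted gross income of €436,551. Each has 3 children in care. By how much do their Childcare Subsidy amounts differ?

€88

Keiko (€413,950): Childcare Subsidy: base = 3 × €748 = €2,244. income exceeds €24,700 by €389,250, which is 98 full-or-partial €4,000 increments; reduction = 98 × €22 = €2,156, leaving €88.
Amara (€436,551): Childcare Subsidy: base = 3 × €748 = €2,244. income exceeds €24,700 by €411,851 → 103 increments × €22 = €2,266 ≥ base, so the credit is €0.
Difference: |€88 − €0| = €88.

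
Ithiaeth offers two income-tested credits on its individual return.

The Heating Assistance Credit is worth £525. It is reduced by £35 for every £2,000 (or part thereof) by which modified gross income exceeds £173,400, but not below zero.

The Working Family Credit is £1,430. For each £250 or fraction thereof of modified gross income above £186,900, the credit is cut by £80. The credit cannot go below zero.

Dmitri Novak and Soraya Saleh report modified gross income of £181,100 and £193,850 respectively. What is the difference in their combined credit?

£1,675

Dmitri (£181,100): Heating Assistance Credit: income exceeds £173,400 by £7,700, which is 4 full-or-partial £2,000 increments; reduction = 4 × £35 = £140, leaving £385. Working Family Credit: £181,100 is at or below the £186,900 threshold, so the full £1,430 applies. total £385 + £1,430 = £1,815
Soraya (£193,850): Heating Assistance Credit: income exceeds £173,400 by £20,450, which is 11 full-or-partial £2,000 increments; reduction = 11 × £35 = £385, leaving £140. Working Family Credit: income exceeds £186,900 by £6,950 → 28 increments × £80 = £2,240 ≥ base, so the credit is £0. total £140 + £0 = £140
Difference: |£1,815 − £140| = £1,675.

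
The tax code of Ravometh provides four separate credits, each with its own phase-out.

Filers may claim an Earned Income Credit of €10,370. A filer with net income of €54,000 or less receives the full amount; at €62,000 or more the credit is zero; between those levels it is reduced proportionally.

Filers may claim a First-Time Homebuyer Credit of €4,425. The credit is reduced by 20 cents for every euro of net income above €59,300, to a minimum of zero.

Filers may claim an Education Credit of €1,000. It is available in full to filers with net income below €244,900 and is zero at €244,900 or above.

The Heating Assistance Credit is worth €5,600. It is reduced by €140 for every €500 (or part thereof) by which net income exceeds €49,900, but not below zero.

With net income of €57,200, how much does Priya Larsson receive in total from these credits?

€15,147

Earned Income Credit: €57,200 is €3,200 into a €8,000 phase-out range, leaving 4,800/8,000 of the credit: €10,370 × 4,800/8,000 = €6,222.
First-Time Homebuyer Credit: €57,200 is at or below the €59,300 threshold, so the full €4,425 applies.
Education Credit: €57,200 is below the €244,900 cutoff, so the full €1,000 applies.
Heating Assistance Credit: income exceeds €49,900 by €7,300, which is 15 full-or-partial €500 increments; reduction = 15 × €140 = €2,100, leaving €3,500.
Total: €6,222 + €4,425 + €1,000 + €3,500 = €15,147.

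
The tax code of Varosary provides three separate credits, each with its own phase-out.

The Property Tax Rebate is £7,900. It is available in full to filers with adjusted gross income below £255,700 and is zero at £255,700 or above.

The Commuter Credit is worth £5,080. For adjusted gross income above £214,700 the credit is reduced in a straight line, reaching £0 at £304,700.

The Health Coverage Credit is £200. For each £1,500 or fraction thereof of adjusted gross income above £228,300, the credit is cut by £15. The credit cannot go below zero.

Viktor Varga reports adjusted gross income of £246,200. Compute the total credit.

Property Tax Rebate: £246,200 is below the £255,700 cutoff, so the full £7,900 applies.
Commuter Credit: £246,200 is £31,500 into a £90,000 phase-out range, leaving 58,500/90,000 of the credit: £5,080 × 58,500/90,000 = £3,302.
Health Coverage Credit: income exceeds £228,300 by £17,900, which is 12 full-or-partial £1,500 increments; reduction = 12 × £15 = £180, leaving £20.
Total: £7,900 + £3,302 + £20 = £11,222.

£11,222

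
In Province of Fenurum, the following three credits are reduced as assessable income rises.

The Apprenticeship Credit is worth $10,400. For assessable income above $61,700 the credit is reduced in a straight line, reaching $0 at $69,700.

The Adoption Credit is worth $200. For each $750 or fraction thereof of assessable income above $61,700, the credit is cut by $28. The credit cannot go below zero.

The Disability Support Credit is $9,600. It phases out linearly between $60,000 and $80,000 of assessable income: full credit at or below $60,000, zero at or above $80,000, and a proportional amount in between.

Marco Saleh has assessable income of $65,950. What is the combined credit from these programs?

Apprenticeship Credit: $65,950 is $4,250 into a $8,000 phase-out range, leaving 3,750/8,000 of the credit: $10,400 × 3,750/8,000 = $4,875.
Adoption Credit: income exceeds $61,700 by $4,250, which is 6 full-or-partial $750 increments; reduction = 6 × $28 = $168, leaving $32.
Disability Support Credit: $65,950 is $5,950 into a $20,000 phase-out range, leaving 14,050/20,000 of the credit: $9,600 × 14,050/20,000 = $6,744.
Total: $4,875 + $32 + $6,744 = $11,651.

$11,651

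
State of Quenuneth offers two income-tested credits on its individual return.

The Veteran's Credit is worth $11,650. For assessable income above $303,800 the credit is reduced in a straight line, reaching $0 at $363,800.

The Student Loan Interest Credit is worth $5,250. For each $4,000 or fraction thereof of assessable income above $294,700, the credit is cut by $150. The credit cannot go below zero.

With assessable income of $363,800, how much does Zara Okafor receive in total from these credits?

Veteran's Credit: $363,800 is at or above $363,800, so the credit is $0.
Student Loan Interest Credit: income exceeds $294,700 by $69,100, which is 18 full-or-partial $4,000 increments; reduction = 18 × $150 = $2,700, leaving $2,550.
Total: $0 + $2,550 = $2,550.

$2,550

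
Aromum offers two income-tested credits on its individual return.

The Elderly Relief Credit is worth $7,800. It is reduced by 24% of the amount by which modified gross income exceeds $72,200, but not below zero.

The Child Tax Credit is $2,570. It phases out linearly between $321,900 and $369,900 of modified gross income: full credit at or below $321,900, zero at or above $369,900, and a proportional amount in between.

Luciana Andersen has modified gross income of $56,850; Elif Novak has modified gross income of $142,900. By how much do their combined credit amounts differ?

$7,800

Luciana ($56,850): Elderly Relief Credit: $56,850 is at or below the $72,200 threshold, so the full $7,800 applies. Child Tax Credit: $56,850 is at or below the $321,900 threshold, so the full $2,570 applies. total $7,800 + $2,570 = $10,370
Elif ($142,900): Elderly Relief Credit: 24% of the $70,700 excess over $72,200 is $16,968 ≥ base, so the credit is $0. Child Tax Credit: $142,900 is at or below the $321,900 threshold, so the full $2,570 applies. total $0 + $2,570 = $2,570
Difference: |$10,370 − $2,570| = $7,800.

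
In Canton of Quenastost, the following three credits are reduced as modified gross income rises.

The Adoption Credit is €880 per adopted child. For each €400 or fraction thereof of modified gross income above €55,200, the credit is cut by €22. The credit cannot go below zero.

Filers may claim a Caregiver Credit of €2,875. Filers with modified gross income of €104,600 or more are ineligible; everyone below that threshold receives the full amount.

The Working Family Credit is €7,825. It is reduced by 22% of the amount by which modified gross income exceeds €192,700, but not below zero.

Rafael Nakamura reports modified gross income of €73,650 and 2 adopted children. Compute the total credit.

€11,426

Adoption Credit: base = 2 × €880 = €1,760. income exceeds €55,200 by €18,450, which is 47 full-or-partial €400 increments; reduction = 47 × €22 = €1,034, leaving €726.
Caregiver Credit: €73,650 is below the €104,600 cutoff, so the full €2,875 applies.
Working Family Credit: €73,650 is at or below the €192,700 threshold, so the full €7,825 applies.
Total: €726 + €2,875 + €7,825 = €11,426.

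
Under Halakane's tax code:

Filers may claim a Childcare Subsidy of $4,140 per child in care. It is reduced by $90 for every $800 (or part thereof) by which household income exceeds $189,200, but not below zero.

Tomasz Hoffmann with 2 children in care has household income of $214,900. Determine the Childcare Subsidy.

Childcare Subsidy: base = 2 × $4,140 = $8,280. income exceeds $189,200 by $25,700, which is 33 full-or-partial $800 increments; reduction = 33 × $90 = $2,970, leaving $5,310.

$5,310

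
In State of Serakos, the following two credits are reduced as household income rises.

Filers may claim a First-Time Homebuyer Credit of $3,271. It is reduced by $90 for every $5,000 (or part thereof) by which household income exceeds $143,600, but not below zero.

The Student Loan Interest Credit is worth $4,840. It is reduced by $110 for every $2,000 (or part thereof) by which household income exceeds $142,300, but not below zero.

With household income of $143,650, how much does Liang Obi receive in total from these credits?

First-Time Homebuyer Credit: income exceeds $143,600 by $50, which is 1 full-or-partial $5,000 increment; reduction = 1 × $90 = $90, leaving $3,181.
Student Loan Interest Credit: income exceeds $142,300 by $1,350, which is 1 full-or-partial $2,000 increment; reduction = 1 × $110 = $110, leaving $4,730.
Total: $3,181 + $4,730 = $7,911.

$7,911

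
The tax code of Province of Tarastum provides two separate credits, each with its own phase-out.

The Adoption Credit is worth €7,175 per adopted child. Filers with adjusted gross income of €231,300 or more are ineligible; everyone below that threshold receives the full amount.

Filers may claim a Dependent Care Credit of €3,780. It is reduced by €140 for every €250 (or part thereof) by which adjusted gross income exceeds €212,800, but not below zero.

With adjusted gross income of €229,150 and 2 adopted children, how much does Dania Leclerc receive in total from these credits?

€14,350

Adoption Credit: base = 2 × €7,175 = €14,350. €229,150 is below the €231,300 cutoff, so the full €14,350 applies.
Dependent Care Credit: income exceeds €212,800 by €16,350 → 66 increments × €140 = €9,240 ≥ base, so the credit is €0.
Total: €14,350 + €0 = €14,350.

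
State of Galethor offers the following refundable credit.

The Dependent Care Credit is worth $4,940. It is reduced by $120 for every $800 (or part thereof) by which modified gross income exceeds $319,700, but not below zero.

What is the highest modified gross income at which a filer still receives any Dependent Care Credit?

$352,500

After 41 increments the reduction is 41 × $120 = $4,920, leaving $20; one more increment wipes it out. Increment 41 ends at excess 41 × $800 = $32,800, so the highest qualifying income is $319,700 + $32,800 = $352,500.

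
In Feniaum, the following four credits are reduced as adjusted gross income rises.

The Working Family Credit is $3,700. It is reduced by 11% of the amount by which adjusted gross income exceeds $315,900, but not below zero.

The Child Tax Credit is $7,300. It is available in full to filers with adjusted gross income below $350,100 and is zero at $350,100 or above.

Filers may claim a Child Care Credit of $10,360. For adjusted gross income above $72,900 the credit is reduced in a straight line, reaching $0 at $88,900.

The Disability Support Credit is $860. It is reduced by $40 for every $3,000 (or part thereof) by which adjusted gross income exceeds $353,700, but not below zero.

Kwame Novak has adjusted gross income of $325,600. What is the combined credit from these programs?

Working Family Credit: 11% of the $9,700 excess over $315,900 is $1,067; credit = $3,700 − $1,067 = $2,633.
Child Tax Credit: $325,600 is below the $350,100 cutoff, so the full $7,300 applies.
Child Care Credit: $325,600 is at or above $88,900, so the credit is $0.
Disability Support Credit: $325,600 is at or below the $353,700 threshold, so the full $860 applies.
Total: $2,633 + $7,300 + $0 + $860 = $10,793.

$10,793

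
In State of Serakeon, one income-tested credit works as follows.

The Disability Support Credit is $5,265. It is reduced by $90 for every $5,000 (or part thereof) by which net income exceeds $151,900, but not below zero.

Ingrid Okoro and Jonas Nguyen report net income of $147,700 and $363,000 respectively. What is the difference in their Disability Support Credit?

Ingrid ($147,700): Disability Support Credit: $147,700 is at or below the $151,900 threshold, so the full $5,265 applies.
Jonas ($363,000): Disability Support Credit: income exceeds $151,900 by $211,100, which is 43 full-or-partial $5,000 increments; reduction = 43 × $90 = $3,870, leaving $1,395.
Difference: |$5,265 − $1,395| = $3,870.

$3,870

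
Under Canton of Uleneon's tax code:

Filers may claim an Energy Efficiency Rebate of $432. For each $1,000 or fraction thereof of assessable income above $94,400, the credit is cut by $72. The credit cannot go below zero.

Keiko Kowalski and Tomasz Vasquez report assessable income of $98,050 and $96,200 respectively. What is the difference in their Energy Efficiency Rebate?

Keiko ($98,050): Energy Efficiency Rebate: income exceeds $94,400 by $3,650, which is 4 full-or-partial $1,000 increments; reduction = 4 × $72 = $288, leaving $144.
Tomasz ($96,200): Energy Efficiency Rebate: income exceeds $94,400 by $1,800, which is 2 full-or-partial $1,000 increments; reduction = 2 × $72 = $144, leaving $288.
Difference: |$144 − $288| = $144.

$144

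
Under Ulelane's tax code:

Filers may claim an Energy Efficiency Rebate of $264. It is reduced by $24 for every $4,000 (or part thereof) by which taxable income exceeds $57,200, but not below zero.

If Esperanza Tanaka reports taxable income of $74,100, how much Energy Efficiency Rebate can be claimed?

Energy Efficiency Rebate: income exceeds $57,200 by $16,900, which is 5 full-or-partial $4,000 increments; reduction = 5 × $24 = $120, leaving $144.

$144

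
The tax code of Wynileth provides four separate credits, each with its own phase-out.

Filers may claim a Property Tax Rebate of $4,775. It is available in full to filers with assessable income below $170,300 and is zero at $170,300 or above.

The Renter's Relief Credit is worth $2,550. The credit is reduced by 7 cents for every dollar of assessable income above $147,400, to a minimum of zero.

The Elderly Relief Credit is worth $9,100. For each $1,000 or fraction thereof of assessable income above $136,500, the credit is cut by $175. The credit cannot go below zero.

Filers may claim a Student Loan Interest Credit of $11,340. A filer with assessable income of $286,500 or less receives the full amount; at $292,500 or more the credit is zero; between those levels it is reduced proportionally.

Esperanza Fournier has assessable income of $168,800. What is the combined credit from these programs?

Property Tax Rebate: $168,800 is below the $170,300 cutoff, so the full $4,775 applies.
Renter's Relief Credit: 7% of the $21,400 excess over $147,400 is $1,498; credit = $2,550 − $1,498 = $1,052.
Elderly Relief Credit: income exceeds $136,500 by $32,300, which is 33 full-or-partial $1,000 increments; reduction = 33 × $175 = $5,775, leaving $3,325.
Student Loan Interest Credit: $168,800 is at or below the $286,500 threshold, so the full $11,340 applies.
Total: $4,775 + $1,052 + $3,325 + $11,340 = $20,492.

$20,492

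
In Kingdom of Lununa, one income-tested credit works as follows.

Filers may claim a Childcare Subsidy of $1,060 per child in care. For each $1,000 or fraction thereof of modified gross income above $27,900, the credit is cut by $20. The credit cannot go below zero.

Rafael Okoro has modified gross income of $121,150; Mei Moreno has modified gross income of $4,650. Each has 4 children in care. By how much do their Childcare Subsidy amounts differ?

Rafael ($121,150): Childcare Subsidy: base = 4 × $1,060 = $4,240. income exceeds $27,900 by $93,250, which is 94 full-or-partial $1,000 increments; reduction = 94 × $20 = $1,880, leaving $2,360.
Mei ($4,650): Childcare Subsidy: base = 4 × $1,060 = $4,240. $4,650 is at or below the $27,900 threshold, so the full $4,240 applies.
Difference: |$2,360 − $4,240| = $1,880.

$1,880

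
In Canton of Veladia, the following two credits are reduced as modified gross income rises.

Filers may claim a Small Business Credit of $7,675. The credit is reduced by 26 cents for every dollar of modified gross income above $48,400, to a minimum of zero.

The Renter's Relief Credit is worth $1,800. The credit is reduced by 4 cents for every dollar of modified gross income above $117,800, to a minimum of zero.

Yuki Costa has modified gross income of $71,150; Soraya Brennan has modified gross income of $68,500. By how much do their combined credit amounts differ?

$689

Yuki ($71,150): Small Business Credit: 26% of the $22,750 excess over $48,400 is $5,915; credit = $7,675 − $5,915 = $1,760. Renter's Relief Credit: $71,150 is at or below the $117,800 threshold, so the full $1,800 applies. total $1,760 + $1,800 = $3,560
Soraya ($68,500): Small Business Credit: 26% of the $20,100 excess over $48,400 is $5,226; credit = $7,675 − $5,226 = $2,449. Renter's Relief Credit: $68,500 is at or below the $117,800 threshold, so the full $1,800 applies. total $2,449 + $1,800 = $4,249
Difference: |$3,560 − $4,249| = $689.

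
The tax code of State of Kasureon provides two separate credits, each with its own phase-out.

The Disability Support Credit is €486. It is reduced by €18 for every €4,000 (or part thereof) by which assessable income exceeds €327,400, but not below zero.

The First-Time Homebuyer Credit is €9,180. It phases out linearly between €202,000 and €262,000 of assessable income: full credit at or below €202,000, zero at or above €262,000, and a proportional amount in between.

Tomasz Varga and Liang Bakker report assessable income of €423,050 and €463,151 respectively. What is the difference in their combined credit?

€54

Tomasz (€423,050): Disability Support Credit: income exceeds €327,400 by €95,650, which is 24 full-or-partial €4,000 increments; reduction = 24 × €18 = €432, leaving €54. First-Time Homebuyer Credit: €423,050 is at or above €262,000, so the credit is €0. total €54 + €0 = €54
Liang (€463,151): Disability Support Credit: income exceeds €327,400 by €135,751 → 34 increments × €18 = €612 ≥ base, so the credit is €0. First-Time Homebuyer Credit: €463,151 is at or above €262,000, so the credit is €0. total €0 + €0 = €0
Difference: |€54 − €0| = €54.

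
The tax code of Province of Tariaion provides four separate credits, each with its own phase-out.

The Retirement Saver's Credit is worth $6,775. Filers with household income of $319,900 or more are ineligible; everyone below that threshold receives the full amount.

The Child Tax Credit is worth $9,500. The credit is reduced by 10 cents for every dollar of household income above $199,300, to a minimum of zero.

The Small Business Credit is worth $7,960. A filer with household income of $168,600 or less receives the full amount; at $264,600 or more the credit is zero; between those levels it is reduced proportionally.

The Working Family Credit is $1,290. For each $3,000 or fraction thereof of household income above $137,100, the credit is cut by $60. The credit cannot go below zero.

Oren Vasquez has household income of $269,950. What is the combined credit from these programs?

$9,210

Retirement Saver's Credit: $269,950 is below the $319,900 cutoff, so the full $6,775 applies.
Child Tax Credit: 10% of the $70,650 excess over $199,300 is $7,065; credit = $9,500 − $7,065 = $2,435.
Small Business Credit: $269,950 is at or above $264,600, so the credit is $0.
Working Family Credit: income exceeds $137,100 by $132,850 → 45 increments × $60 = $2,700 ≥ base, so the credit is $0.
Total: $6,775 + $2,435 + $0 + $0 = $9,210.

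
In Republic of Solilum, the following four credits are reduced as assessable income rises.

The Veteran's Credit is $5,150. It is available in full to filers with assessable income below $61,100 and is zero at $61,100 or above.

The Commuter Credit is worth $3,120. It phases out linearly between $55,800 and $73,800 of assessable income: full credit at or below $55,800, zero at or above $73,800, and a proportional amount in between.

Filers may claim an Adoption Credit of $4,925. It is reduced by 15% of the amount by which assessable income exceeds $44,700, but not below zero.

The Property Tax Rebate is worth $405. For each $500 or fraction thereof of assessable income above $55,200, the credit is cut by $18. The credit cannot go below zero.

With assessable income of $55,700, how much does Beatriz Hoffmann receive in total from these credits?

Veteran's Credit: $55,700 is below the $61,100 cutoff, so the full $5,150 applies.
Commuter Credit: $55,700 is at or below the $55,800 threshold, so the full $3,120 applies.
Adoption Credit: 15% of the $11,000 excess over $44,700 is $1,650; credit = $4,925 − $1,650 = $3,275.
Property Tax Rebate: income exceeds $55,200 by $500, which is 1 full-or-partial $500 increment; reduction = 1 × $18 = $18, leaving $387.
Total: $5,150 + $3,120 + $3,275 + $387 = $11,932.

$11,932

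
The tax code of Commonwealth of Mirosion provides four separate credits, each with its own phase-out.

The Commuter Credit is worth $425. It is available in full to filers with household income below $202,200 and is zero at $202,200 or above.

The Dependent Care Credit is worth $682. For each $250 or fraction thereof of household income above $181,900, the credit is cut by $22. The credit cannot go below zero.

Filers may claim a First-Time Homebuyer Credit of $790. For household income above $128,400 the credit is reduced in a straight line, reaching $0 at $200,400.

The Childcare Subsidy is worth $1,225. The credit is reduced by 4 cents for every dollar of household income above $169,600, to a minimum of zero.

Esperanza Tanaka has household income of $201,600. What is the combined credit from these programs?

Commuter Credit: $201,600 is below the $202,200 cutoff, so the full $425 applies.
Dependent Care Credit: income exceeds $181,900 by $19,700 → 79 increments × $22 = $1,738 ≥ base, so the credit is $0.
First-Time Homebuyer Credit: $201,600 is at or above $200,400, so the credit is $0.
Childcare Subsidy: 4% of the $32,000 excess over $169,600 is $1,280 ≥ base, so the credit is $0.
Total: $425 + $0 + $0 + $0 = $425.

$425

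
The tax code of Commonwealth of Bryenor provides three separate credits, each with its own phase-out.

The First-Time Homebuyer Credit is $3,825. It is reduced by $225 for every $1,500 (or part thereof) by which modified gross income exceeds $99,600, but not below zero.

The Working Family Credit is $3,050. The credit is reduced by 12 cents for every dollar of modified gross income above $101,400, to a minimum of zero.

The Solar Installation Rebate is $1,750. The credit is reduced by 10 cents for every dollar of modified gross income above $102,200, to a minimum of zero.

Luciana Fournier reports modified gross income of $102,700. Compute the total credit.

$7,744

First-Time Homebuyer Credit: income exceeds $99,600 by $3,100, which is 3 full-or-partial $1,500 increments; reduction = 3 × $225 = $675, leaving $3,150.
Working Family Credit: 12% of the $1,300 excess over $101,400 is $156; credit = $3,050 − $156 = $2,894.
Solar Installation Rebate: 10% of the $500 excess over $102,200 is $50; credit = $1,750 − $50 = $1,700.
Total: $3,150 + $2,894 + $1,700 = $7,744.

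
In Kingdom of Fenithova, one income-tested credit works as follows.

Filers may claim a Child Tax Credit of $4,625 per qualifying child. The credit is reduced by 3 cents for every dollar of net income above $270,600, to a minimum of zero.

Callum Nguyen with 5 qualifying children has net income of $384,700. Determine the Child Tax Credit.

$19,702

Child Tax Credit: base = 5 × $4,625 = $23,125. 3% of the $114,100 excess over $270,600 is $3,423; credit = $23,125 − $3,423 = $19,702.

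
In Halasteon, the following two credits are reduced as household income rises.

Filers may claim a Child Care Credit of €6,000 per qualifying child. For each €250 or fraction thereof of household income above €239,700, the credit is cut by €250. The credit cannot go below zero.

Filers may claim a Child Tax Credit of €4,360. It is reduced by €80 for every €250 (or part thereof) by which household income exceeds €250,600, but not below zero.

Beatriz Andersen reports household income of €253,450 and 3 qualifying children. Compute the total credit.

Child Care Credit: base = 3 × €6,000 = €18,000. income exceeds €239,700 by €13,750, which is 55 full-or-partial €250 increments; reduction = 55 × €250 = €13,750, leaving €4,250.
Child Tax Credit: income exceeds €250,600 by €2,850, which is 12 full-or-partial €250 increments; reduction = 12 × €80 = €960, leaving €3,400.
Total: €4,250 + €3,400 = €7,650.

€7,650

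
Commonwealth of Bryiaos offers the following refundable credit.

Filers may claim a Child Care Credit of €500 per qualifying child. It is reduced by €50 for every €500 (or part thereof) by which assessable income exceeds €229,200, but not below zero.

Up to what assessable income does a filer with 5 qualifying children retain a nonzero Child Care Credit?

Full credit = 5 × €500 = €2,500.
After 49 increments the reduction is 49 × €50 = €2,450, leaving €50; one more increment wipes it out. Increment 49 ends at excess 49 × €500 = €24,500, so the highest qualifying income is €229,200 + €24,500 = €253,700.

€253,700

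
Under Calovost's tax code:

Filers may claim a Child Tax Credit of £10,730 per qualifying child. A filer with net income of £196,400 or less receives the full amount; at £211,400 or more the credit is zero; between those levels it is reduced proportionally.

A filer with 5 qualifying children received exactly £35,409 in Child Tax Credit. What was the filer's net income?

£201,500

Full credit = 5 × £10,730 = £53,650.
£35,409 is 35,409/53,650 of the full £53,650, so 18,241/53,650 of the £15,000 range has been used: income = £196,400 + £15,000 × 18,241/53,650 = £201,500.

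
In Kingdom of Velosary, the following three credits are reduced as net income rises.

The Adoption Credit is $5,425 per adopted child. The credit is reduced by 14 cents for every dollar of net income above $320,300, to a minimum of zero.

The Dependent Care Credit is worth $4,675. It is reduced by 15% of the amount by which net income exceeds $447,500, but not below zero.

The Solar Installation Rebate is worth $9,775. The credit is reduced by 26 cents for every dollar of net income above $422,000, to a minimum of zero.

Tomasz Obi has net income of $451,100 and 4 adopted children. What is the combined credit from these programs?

$9,732

Adoption Credit: base = 4 × $5,425 = $21,700. 14% of the $130,800 excess over $320,300 is $18,312; credit = $21,700 − $18,312 = $3,388.
Dependent Care Credit: 15% of the $3,600 excess over $447,500 is $540; credit = $4,675 − $540 = $4,135.
Solar Installation Rebate: 26% of the $29,100 excess over $422,000 is $7,566; credit = $9,775 − $7,566 = $2,209.
Total: $3,388 + $4,135 + $2,209 = $9,732.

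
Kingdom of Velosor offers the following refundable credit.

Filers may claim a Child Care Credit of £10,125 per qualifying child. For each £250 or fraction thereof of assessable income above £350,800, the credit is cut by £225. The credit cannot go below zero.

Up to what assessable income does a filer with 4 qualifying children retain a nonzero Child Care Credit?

Full credit = 4 × £10,125 = £40,500.
After 179 increments the reduction is 179 × £225 = £40,275, leaving £225; one more increment wipes it out. Increment 179 ends at excess 179 × £250 = £44,750, so the highest qualifying income is £350,800 + £44,750 = £395,550.

£395,550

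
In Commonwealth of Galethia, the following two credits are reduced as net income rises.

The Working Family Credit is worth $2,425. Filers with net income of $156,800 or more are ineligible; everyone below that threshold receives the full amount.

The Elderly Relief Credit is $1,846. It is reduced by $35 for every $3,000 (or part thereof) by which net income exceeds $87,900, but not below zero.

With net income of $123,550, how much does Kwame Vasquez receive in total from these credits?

Working Family Credit: $123,550 is below the $156,800 cutoff, so the full $2,425 applies.
Elderly Relief Credit: income exceeds $87,900 by $35,650, which is 12 full-or-partial $3,000 increments; reduction = 12 × $35 = $420, leaving $1,426.
Total: $2,425 + $1,426 = $3,851.

$3,851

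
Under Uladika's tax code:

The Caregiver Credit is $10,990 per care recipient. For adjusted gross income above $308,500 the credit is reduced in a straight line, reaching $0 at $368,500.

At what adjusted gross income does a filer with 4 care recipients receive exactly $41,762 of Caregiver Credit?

$311,500

Full credit = 4 × $10,990 = $43,960.
$41,762 is 41,762/43,960 of the full $43,960, so 2,198/43,960 of the $60,000 range has been used: income = $308,500 + $60,000 × 2,198/43,960 = $311,500.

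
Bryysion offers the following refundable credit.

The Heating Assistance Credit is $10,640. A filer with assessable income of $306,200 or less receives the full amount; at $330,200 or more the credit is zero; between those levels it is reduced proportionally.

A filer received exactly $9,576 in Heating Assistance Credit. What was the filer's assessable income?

$308,600

$9,576 is 9,576/10,640 of the full $10,640, so 1,064/10,640 of the $24,000 range has been used: income = $306,200 + $24,000 × 1,064/10,640 = $308,600.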